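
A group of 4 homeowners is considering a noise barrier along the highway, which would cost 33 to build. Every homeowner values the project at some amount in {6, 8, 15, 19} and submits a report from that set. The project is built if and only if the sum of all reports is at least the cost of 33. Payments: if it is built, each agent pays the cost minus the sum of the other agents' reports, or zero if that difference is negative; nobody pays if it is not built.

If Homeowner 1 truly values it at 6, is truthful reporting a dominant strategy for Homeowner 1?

Check each profile of the others' reports and compare truth against every alternative report.
Others report (6, 8, 19): truth gives 6, best alternative gives 6.
Others report (6, 15, 15): truth gives 6, best alternative gives 6.
Others report (6, 15, 19): truth gives 6, best alternative gives 6.
Others report (6, 19, 8): truth gives 6, best alternative gives 6.
Others report (6, 19, 15): truth gives 6, best alternative gives 6.
Others report (6, 19, 19): truth gives 6, best alternative gives 6.
(Remaining 58 profiles checked similarly; truth is weakly best in each.)
In every case the truthful report is at least as good as any alternative, so it is a dominant strategy.

Yes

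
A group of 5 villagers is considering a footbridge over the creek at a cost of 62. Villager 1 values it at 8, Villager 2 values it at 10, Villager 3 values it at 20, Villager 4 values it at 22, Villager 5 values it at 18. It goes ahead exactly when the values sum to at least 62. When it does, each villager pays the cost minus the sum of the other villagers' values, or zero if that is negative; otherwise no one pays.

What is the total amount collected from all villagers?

12

Total value 78 ≥ cost 62, so it is built.
Villager 1: others sum to 70; max(0, 62 - 70) = 0.
Villager 2: others sum to 68; max(0, 62 - 68) = 0.
Villager 3: others sum to 58; max(0, 62 - 58) = 4.
Villager 4: others sum to 56; max(0, 62 - 56) = 6.
Villager 5: others sum to 60; max(0, 62 - 60) = 2.
Total collected = 0 + 0 + 4 + 6 + 2 = 12.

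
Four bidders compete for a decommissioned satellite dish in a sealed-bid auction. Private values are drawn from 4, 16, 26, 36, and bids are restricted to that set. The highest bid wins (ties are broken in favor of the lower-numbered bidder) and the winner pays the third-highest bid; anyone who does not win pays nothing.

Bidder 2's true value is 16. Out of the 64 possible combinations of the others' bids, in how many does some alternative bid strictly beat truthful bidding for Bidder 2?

Others bid (4, 4, 26): truth gives 0; bid 26 gives 12 > 0. Violating.
Others bid (4, 4, 36): truth gives 0; bid 36 gives 12 > 0. Violating.
Others bid (4, 26, 4): truth gives 0; bid 26 gives 12 > 0. Violating.
Others bid (4, 36, 4): truth gives 0; bid 36 gives 12 > 0. Violating.
Others bid (4, 4, 4): truth gives 12; no alternative beats it.
Others bid (4, 4, 16): truth gives 12; no alternative beats it.
(Checking all 64 profiles: 6 have a profitable deviation, 58 do not.)

6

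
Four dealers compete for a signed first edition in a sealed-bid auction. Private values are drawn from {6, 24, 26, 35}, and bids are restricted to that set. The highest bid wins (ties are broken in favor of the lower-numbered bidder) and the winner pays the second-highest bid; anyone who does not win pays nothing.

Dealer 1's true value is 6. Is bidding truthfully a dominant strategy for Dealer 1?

Yes

Check each profile of the others' bids and compare truth against every alternative bid.
Others bid (6, 6, 24): truth gives 0, best alternative gives -18.
Others bid (6, 24, 6): truth gives 0, best alternative gives -18.
Others bid (6, 24, 24): truth gives 0, best alternative gives -18.
Others bid (24, 6, 6): truth gives 0, best alternative gives -18.
Others bid (24, 6, 24): truth gives 0, best alternative gives -18.
Others bid (24, 24, 6): truth gives 0, best alternative gives -18.
(Remaining 58 profiles checked similarly; truth is weakly best in each.)
In every case the truthful bid is at least as good as any alternative, so it is a dominant strategy.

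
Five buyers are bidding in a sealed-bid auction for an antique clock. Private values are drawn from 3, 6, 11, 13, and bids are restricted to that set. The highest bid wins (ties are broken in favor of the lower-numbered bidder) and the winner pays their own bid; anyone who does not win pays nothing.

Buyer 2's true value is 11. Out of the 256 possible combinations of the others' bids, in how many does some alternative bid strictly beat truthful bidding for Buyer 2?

Others bid (3, 3, 3, 3): truth gives 0; bid 6 gives 5 > 0. Violating.
Others bid (3, 3, 3, 6): truth gives 0; bid 6 gives 5 > 0. Violating.
Others bid (3, 3, 6, 3): truth gives 0; bid 6 gives 5 > 0. Violating.
Others bid (3, 3, 6, 6): truth gives 0; bid 6 gives 5 > 0. Violating.
Others bid (3, 3, 3, 11): truth gives 0; no alternative beats it.
Others bid (3, 3, 3, 13): truth gives 0; no alternative beats it.
(Checking all 256 profiles: 8 have a profitable deviation, 248 do not.)

8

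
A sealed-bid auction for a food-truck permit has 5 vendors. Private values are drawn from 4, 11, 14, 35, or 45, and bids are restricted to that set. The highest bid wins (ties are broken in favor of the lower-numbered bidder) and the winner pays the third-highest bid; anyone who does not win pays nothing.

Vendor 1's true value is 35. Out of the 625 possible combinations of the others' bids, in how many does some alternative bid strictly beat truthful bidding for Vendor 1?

Others bid (4, 4, 4, 45): truth gives 0; bid 45 gives 31 > 0. Violating.
Others bid (4, 4, 11, 45): truth gives 0; bid 45 gives 24 > 0. Violating.
Others bid (4, 4, 14, 45): truth gives 0; bid 45 gives 21 > 0. Violating.
Others bid (4, 4, 45, 4): truth gives 0; bid 45 gives 31 > 0. Violating.
Others bid (4, 4, 4, 4): truth gives 31; no alternative beats it.
Others bid (4, 4, 4, 11): truth gives 31; no alternative beats it.
(Checking all 625 profiles: 108 have a profitable deviation, 517 do not.)

108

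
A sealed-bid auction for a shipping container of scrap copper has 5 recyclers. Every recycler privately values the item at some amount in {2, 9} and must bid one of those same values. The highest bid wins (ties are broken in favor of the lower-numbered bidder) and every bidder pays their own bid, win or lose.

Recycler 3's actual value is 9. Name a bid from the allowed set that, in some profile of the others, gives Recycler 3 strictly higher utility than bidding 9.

2

Suppose Recycler 1 bids 2, Recycler 2 bids 9, Recycler 4 bids 2 and Recycler 5 bids 2.
Bid 9: loses but pays 9, utility -9.
Bid 2: loses but pays 2, utility -2.
So bidding 2 beats truth here (-2 > -9).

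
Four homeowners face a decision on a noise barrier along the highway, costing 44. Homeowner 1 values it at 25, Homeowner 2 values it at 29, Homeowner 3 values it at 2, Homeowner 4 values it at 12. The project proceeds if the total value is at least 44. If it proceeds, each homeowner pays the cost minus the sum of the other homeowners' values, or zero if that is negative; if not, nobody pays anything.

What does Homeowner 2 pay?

5

Total value 68 ≥ cost 44, so the project is built.
The other homeowners' values sum to 39.
Cost minus that sum is 44 - 39 = 5.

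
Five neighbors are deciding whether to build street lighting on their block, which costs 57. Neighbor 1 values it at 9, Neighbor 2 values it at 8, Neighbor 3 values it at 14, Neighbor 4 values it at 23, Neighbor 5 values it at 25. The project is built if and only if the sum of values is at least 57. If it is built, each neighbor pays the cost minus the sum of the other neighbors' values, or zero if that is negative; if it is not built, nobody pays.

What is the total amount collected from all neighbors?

4

Total value 79 ≥ cost 57, so it is built.
Neighbor 1: others sum to 70; max(0, 57 - 70) = 0.
Neighbor 2: others sum to 71; max(0, 57 - 71) = 0.
Neighbor 3: others sum to 65; max(0, 57 - 65) = 0.
Neighbor 4: others sum to 56; max(0, 57 - 56) = 1.
Neighbor 5: others sum to 54; max(0, 57 - 54) = 3.
Total collected = 0 + 0 + 0 + 1 + 3 = 4.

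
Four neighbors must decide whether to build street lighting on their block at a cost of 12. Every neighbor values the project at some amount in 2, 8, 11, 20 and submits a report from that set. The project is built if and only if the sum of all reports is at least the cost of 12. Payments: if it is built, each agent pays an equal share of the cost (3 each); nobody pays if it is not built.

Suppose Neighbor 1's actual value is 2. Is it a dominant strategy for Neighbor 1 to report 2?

Check each profile of the others' reports and compare truth against every alternative report.
Others report (2, 2, 2): truth gives 0, best alternative gives -1.
Others report (2, 2, 8): truth gives -1, best alternative gives -1.
Others report (2, 2, 11): truth gives -1, best alternative gives -1.
Others report (2, 2, 20): truth gives -1, best alternative gives -1.
Others report (2, 8, 2): truth gives -1, best alternative gives -1.
Others report (2, 8, 8): truth gives -1, best alternative gives -1.
(Remaining 58 profiles checked similarly; truth is weakly best in each.)
In every case the truthful report is at least as good as any alternative, so it is a dominant strategy.

Yes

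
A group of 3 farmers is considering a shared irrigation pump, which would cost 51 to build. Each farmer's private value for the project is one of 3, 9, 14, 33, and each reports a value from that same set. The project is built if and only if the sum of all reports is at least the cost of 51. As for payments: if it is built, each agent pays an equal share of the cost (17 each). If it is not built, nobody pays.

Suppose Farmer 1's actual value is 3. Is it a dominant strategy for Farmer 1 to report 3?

Yes

Check each profile of the others' reports and compare truth against every alternative report.
Others report (9, 33): truth gives 0, best alternative gives -14.
Others report (14, 33): truth gives 0, best alternative gives -14.
Others report (33, 9): truth gives 0, best alternative gives -14.
Others report (33, 14): truth gives 0, best alternative gives -14.
Others report (33, 33): truth gives -14, best alternative gives -14.
Others report (3, 3): truth gives 0, best alternative gives 0.
(Remaining 10 profiles checked similarly; truth is weakly best in each.)
In every case the truthful report is at least as good as any alternative, so it is a dominant strategy.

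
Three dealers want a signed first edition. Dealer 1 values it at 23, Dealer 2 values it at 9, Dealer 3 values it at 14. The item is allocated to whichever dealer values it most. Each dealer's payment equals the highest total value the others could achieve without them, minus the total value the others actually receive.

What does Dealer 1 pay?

Dealer 1 has the highest value and receives the item.
Without Dealer 1, the item would go to the next-highest value, 14, so the others could achieve 14.
With Dealer 1 present and winning, the others receive nothing, so their total is 0.
Payment = 14 - 0 = 14.

14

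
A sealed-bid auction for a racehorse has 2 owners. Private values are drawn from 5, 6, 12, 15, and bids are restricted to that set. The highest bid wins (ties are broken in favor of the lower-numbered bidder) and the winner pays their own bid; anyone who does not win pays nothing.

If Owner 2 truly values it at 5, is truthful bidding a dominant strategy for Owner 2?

Yes

Check each profile of the others' bids and compare truth against every alternative bid.
Others bid (5): truth gives 0, best alternative gives -1.
Others bid (6): truth gives 0, best alternative gives 0.
Others bid (12): truth gives 0, best alternative gives 0.
Others bid (15): truth gives 0, best alternative gives 0.
In every case the truthful bid is at least as good as any alternative, so it is a dominant strategy.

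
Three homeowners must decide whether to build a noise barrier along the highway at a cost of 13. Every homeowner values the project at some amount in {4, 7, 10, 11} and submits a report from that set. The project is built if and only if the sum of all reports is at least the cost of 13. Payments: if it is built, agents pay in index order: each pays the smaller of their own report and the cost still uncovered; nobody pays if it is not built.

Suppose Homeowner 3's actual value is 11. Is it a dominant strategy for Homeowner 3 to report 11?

Yes

Check each profile of the others' reports and compare truth against every alternative report.
Others report (4, 10): truth gives 11, best alternative gives 11.
Others report (4, 11): truth gives 11, best alternative gives 11.
Others report (7, 7): truth gives 11, best alternative gives 11.
Others report (7, 10): truth gives 11, best alternative gives 11.
Others report (7, 11): truth gives 11, best alternative gives 11.
Others report (10, 4): truth gives 11, best alternative gives 11.
(Remaining 10 profiles checked similarly; truth is weakly best in each.)
In every case the truthful report is at least as good as any alternative, so it is a dominant strategy.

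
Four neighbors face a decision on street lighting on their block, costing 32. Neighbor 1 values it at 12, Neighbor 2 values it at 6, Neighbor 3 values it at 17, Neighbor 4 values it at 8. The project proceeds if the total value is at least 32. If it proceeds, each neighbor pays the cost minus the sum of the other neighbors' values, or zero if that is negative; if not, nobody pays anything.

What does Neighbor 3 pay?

6

Total value 43 ≥ cost 32, so the project is built.
The other neighbors' values sum to 26.
Cost minus that sum is 32 - 26 = 6.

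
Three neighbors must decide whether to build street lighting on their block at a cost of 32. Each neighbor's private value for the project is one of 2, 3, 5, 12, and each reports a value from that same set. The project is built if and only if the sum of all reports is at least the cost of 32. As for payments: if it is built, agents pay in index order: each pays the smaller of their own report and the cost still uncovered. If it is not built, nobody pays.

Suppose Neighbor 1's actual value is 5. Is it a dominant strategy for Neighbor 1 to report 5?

Yes

Check each profile of the others' reports and compare truth against every alternative report.
Others report (2, 2): truth gives 0, best alternative gives 0.
Others report (2, 3): truth gives 0, best alternative gives 0.
Others report (2, 5): truth gives 0, best alternative gives 0.
Others report (2, 12): truth gives 0, best alternative gives 0.
Others report (3, 2): truth gives 0, best alternative gives 0.
Others report (3, 3): truth gives 0, best alternative gives 0.
(Remaining 10 profiles checked similarly; truth is weakly best in each.)
In every case the truthful report is at least as good as any alternative, so it is a dominant strategy.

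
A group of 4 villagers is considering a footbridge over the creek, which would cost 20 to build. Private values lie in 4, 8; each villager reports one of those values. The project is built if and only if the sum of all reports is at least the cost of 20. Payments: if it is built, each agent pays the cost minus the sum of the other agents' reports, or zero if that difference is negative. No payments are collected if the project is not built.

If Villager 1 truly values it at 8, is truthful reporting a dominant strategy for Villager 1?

Yes

Check each profile of the others' reports and compare truth against every alternative report.
Others report (4, 8, 8): truth gives 8, best alternative gives 8.
Others report (8, 4, 8): truth gives 8, best alternative gives 8.
Others report (8, 8, 4): truth gives 8, best alternative gives 8.
Others report (8, 8, 8): truth gives 8, best alternative gives 8.
Others report (4, 4, 8): truth gives 4, best alternative gives 4.
Others report (4, 8, 4): truth gives 4, best alternative gives 4.
(Remaining 2 profiles checked similarly; truth is weakly best in each.)
In every case the truthful report is at least as good as any alternative, so it is a dominant strategy.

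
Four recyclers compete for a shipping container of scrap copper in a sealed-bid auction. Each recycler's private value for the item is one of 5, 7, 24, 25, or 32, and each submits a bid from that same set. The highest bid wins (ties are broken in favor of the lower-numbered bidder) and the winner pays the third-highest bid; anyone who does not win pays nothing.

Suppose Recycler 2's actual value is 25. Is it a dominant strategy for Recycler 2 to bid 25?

No

Consider the case where Recycler 1 bids 5, Recycler 3 bids 5 and Recycler 4 bids 32.
Truthful bid 25: loses, pays 0, utility 0.
Bid 32 instead: wins, pays 5, utility 25 - 5 = 20.
Since 20 > 0, bidding 32 is strictly better here, so truthful bidding is not dominant.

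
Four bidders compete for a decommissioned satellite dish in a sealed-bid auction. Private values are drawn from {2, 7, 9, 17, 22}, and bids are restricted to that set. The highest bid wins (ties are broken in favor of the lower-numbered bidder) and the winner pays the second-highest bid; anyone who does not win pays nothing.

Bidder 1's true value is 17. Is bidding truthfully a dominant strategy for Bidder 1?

Yes

Check each profile of the others' bids and compare truth against every alternative bid.
Others bid (2, 2, 2): truth gives 15, best alternative gives 15.
Others bid (2, 2, 7): truth gives 10, best alternative gives 10.
Others bid (2, 7, 2): truth gives 10, best alternative gives 10.
Others bid (2, 7, 7): truth gives 10, best alternative gives 10.
Others bid (7, 2, 2): truth gives 10, best alternative gives 10.
Others bid (7, 2, 7): truth gives 10, best alternative gives 10.
(Remaining 119 profiles checked similarly; truth is weakly best in each.)
In every case the truthful bid is at least as good as any alternative, so it is a dominant strategy.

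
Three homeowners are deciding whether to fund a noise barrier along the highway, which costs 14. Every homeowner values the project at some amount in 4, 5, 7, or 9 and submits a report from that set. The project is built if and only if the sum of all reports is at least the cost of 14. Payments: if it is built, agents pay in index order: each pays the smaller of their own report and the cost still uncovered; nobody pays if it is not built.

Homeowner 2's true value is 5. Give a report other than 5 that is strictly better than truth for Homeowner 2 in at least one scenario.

Suppose Homeowner 1 reports 4 and Homeowner 3 reports 7.
Report 5: project built, pays 5, utility 5 - 5 = 0.
Report 4: project built, pays 4, utility 5 - 4 = 1.
So reporting 4 beats truth here (1 > 0).

4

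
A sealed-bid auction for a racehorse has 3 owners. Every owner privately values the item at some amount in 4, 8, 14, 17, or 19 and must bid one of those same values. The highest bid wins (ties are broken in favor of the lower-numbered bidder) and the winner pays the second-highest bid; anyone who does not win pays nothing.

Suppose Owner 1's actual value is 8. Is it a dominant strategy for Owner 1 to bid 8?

Check each profile of the others' bids and compare truth against every alternative bid.
Others bid (4, 4): truth gives 4, best alternative gives 4.
Others bid (4, 8): truth gives 0, best alternative gives 0.
Others bid (4, 14): truth gives 0, best alternative gives 0.
Others bid (4, 17): truth gives 0, best alternative gives 0.
Others bid (4, 19): truth gives 0, best alternative gives 0.
Others bid (8, 4): truth gives 0, best alternative gives 0.
(Remaining 19 profiles checked similarly; truth is weakly best in each.)
In every case the truthful bid is at least as good as any alternative, so it is a dominant strategy.

Yes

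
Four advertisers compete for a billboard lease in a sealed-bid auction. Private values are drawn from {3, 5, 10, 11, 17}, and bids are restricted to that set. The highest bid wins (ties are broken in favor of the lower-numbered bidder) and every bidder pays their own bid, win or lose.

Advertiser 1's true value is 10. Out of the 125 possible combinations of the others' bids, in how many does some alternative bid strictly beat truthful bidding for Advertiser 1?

106

Others bid (3, 3, 3): truth gives 0; bid 3 gives 7 > 0. Violating.
Others bid (3, 3, 5): truth gives 0; bid 5 gives 5 > 0. Violating.
Others bid (3, 3, 11): truth gives -10; bid 11 gives -1 > -10. Violating.
Others bid (3, 3, 17): truth gives -10; bid 3 gives -3 > -10. Violating.
Others bid (3, 3, 10): truth gives 0; no alternative beats it.
Others bid (3, 5, 10): truth gives 0; no alternative beats it.
(Checking all 125 profiles: 106 have a profitable deviation, 19 do not.)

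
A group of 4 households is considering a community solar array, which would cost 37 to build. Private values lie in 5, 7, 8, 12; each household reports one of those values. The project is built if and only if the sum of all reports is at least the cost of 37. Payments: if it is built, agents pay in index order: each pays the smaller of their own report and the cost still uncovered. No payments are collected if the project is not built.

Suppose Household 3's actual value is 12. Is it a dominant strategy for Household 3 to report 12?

Consider the case where Household 1 reports 5, Household 2 reports 12 and Household 4 reports 12.
Truthful report 12: project built, pays 12, utility 12 - 12 = 0.
Report 8 instead: project built, pays 8, utility 12 - 8 = 4.
Since 4 > 0, reporting 8 is strictly better here, so truthful reporting is not dominant.

No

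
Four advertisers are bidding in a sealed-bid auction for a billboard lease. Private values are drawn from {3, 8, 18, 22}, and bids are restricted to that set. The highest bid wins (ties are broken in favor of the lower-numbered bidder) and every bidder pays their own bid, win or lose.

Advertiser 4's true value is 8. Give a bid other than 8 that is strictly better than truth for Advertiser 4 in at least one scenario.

Suppose Advertiser 1 bids 3, Advertiser 2 bids 3 and Advertiser 3 bids 8.
Bid 8: loses but pays 8, utility -8.
Bid 3: loses but pays 3, utility -3.
So bidding 3 beats truth here (-3 > -8).

3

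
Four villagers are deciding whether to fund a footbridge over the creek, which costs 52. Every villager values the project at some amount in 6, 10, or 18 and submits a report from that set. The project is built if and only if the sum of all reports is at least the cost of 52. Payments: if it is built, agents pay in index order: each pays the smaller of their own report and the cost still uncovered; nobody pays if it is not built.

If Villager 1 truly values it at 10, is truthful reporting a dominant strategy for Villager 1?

No

Consider the case where Villager 2 reports 10, Villager 3 reports 18 and Villager 4 reports 18.
Truthful report 10: project built, pays 10, utility 10 - 10 = 0.
Report 6 instead: project built, pays 6, utility 10 - 6 = 4.
Since 4 > 0, reporting 6 is strictly better here, so truthful reporting is not dominant.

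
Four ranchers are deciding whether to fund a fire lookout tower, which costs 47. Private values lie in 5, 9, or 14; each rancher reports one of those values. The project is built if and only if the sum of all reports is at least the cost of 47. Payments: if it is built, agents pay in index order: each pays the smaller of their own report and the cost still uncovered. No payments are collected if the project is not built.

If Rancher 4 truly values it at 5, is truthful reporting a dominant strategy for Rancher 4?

Yes

Check each profile of the others' reports and compare truth against every alternative report.
Others report (5, 5, 5): truth gives 0, best alternative gives 0.
Others report (5, 5, 9): truth gives 0, best alternative gives 0.
Others report (5, 5, 14): truth gives 0, best alternative gives 0.
Others report (5, 9, 5): truth gives 0, best alternative gives 0.
Others report (5, 9, 9): truth gives 0, best alternative gives 0.
Others report (5, 9, 14): truth gives 0, best alternative gives 0.
(Remaining 21 profiles checked similarly; truth is weakly best in each.)
In every case the truthful report is at least as good as any alternative, so it is a dominant strategy.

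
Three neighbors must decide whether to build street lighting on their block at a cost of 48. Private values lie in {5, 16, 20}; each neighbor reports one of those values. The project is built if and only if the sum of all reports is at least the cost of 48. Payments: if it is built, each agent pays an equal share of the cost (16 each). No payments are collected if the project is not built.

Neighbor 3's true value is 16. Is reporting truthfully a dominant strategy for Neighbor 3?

Check each profile of the others' reports and compare truth against every alternative report.
Others report (5, 5): truth gives 0, best alternative gives 0.
Others report (5, 16): truth gives 0, best alternative gives 0.
Others report (5, 20): truth gives 0, best alternative gives 0.
Others report (16, 5): truth gives 0, best alternative gives 0.
Others report (16, 16): truth gives 0, best alternative gives 0.
Others report (16, 20): truth gives 0, best alternative gives 0.
(Remaining 3 profiles checked similarly; truth is weakly best in each.)
In every case the truthful report is at least as good as any alternative, so it is a dominant strategy.

Yes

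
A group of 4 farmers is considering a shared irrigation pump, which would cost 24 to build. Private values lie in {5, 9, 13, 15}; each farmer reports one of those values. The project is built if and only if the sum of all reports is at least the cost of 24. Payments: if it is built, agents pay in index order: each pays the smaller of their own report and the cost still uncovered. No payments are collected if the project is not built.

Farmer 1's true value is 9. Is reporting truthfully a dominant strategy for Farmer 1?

Consider the case where Farmer 2 reports 5, Farmer 3 reports 5 and Farmer 4 reports 9.
Truthful report 9: project built, pays 9, utility 9 - 9 = 0.
Report 5 instead: project built, pays 5, utility 9 - 5 = 4.
Since 4 > 0, reporting 5 is strictly better here, so truthful reporting is not dominant.

No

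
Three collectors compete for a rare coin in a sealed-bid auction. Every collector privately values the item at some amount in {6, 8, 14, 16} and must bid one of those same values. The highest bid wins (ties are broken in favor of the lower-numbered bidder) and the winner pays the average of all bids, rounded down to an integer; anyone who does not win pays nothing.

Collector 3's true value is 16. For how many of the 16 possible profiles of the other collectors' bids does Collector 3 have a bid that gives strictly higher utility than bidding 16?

Others bid (6, 6): truth gives 7; bid 8 gives 10 > 7. Violating.
Others bid (6, 8): truth gives 6; bid 14 gives 7 > 6. Violating.
Others bid (8, 6): truth gives 6; bid 14 gives 7 > 6. Violating.
Others bid (6, 14): truth gives 4; no alternative beats it.
Others bid (6, 16): truth gives 0; no alternative beats it.
(Checking all 16 profiles: 3 have a profitable deviation, 13 do not.)

3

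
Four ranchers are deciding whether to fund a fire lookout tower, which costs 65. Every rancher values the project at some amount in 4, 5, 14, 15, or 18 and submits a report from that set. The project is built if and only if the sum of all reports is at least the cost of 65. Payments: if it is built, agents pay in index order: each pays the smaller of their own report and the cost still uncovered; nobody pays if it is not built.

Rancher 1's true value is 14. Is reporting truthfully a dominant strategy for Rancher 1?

Yes

Check each profile of the others' reports and compare truth against every alternative report.
Others report (4, 4, 4): truth gives 0, best alternative gives 0.
Others report (4, 4, 5): truth gives 0, best alternative gives 0.
Others report (4, 4, 14): truth gives 0, best alternative gives 0.
Others report (4, 4, 15): truth gives 0, best alternative gives 0.
Others report (4, 4, 18): truth gives 0, best alternative gives 0.
Others report (4, 5, 4): truth gives 0, best alternative gives 0.
(Remaining 119 profiles checked similarly; truth is weakly best in each.)
In every case the truthful report is at least as good as any alternative, so it is a dominant strategy.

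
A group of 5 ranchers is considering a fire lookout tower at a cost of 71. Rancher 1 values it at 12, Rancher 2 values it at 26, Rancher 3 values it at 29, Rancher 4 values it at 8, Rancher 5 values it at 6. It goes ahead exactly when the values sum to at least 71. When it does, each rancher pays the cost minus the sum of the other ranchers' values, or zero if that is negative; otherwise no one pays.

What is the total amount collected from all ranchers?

37

Total value 81 ≥ cost 71, so it is built.
Rancher 1: others sum to 69; max(0, 71 - 69) = 2.
Rancher 2: others sum to 55; max(0, 71 - 55) = 16.
Rancher 3: others sum to 52; max(0, 71 - 52) = 19.
Rancher 4: others sum to 73; max(0, 71 - 73) = 0.
Rancher 5: others sum to 75; max(0, 71 - 75) = 0.
Total collected = 2 + 16 + 19 + 0 + 0 = 37.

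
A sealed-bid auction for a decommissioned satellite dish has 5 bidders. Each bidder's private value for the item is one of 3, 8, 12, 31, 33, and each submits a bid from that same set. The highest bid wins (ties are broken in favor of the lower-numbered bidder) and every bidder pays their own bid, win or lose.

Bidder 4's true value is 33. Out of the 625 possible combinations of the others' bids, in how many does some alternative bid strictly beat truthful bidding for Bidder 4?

413

Others bid (3, 3, 3, 3): truth gives 0; bid 8 gives 25 > 0. Violating.
Others bid (3, 3, 3, 8): truth gives 0; bid 8 gives 25 > 0. Violating.
Others bid (3, 3, 3, 12): truth gives 0; bid 12 gives 21 > 0. Violating.
Others bid (3, 3, 3, 31): truth gives 0; bid 31 gives 2 > 0. Violating.
Others bid (3, 3, 3, 33): truth gives 0; no alternative beats it.
Others bid (3, 3, 8, 33): truth gives 0; no alternative beats it.
(Checking all 625 profiles: 413 have a profitable deviation, 212 do not.)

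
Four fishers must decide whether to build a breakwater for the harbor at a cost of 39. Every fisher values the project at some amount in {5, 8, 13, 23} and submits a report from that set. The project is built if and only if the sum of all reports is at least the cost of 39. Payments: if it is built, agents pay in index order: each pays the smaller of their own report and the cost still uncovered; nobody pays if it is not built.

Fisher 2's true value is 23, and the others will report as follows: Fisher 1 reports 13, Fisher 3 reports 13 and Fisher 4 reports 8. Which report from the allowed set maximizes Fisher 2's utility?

5

Report 5: project built, pays 5, utility 23 - 5 = 18.
Report 8: project built, pays 8, utility 23 - 8 = 15.
Report 13: project built, pays 13, utility 23 - 13 = 10.
Report 23: project built, pays 23, utility 23 - 23 = 0.
The best choice is 5 with utility 18.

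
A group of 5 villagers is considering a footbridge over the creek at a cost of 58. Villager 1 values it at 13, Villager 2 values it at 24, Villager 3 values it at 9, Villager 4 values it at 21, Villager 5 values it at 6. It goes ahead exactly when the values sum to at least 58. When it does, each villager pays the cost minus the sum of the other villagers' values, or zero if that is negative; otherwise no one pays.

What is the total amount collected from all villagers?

Total value 73 ≥ cost 58, so it is built.
Villager 1: others sum to 60; max(0, 58 - 60) = 0.
Villager 2: others sum to 49; max(0, 58 - 49) = 9.
Villager 3: others sum to 64; max(0, 58 - 64) = 0.
Villager 4: others sum to 52; max(0, 58 - 52) = 6.
Villager 5: others sum to 67; max(0, 58 - 67) = 0.
Total collected = 0 + 9 + 0 + 6 + 0 = 15.

15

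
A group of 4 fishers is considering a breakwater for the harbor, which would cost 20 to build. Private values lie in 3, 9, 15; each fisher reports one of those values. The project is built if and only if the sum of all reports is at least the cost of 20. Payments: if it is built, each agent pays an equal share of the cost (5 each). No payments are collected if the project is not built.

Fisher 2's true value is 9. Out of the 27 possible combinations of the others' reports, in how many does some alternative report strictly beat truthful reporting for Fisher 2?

Others report (3, 3, 3): truth gives 0; report 15 gives 4 > 0. Violating.
Others report (3, 3, 9): truth gives 4; no alternative beats it.
Others report (3, 3, 15): truth gives 4; no alternative beats it.
(Checking all 27 profiles: 1 has a profitable deviation, 26 do not.)

1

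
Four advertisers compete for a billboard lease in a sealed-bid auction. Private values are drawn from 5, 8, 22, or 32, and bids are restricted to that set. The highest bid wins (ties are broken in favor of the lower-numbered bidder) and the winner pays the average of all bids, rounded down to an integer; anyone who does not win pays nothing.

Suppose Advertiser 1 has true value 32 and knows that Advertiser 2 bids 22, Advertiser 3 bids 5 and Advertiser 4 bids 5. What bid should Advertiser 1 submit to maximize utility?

22

Bid 5: loses, pays 0, utility 0.
Bid 8: loses, pays 0, utility 0.
Bid 22: wins, pays 13, utility 32 - 13 = 19.
Bid 32: wins, pays 16, utility 32 - 16 = 16.
The best choice is 22 with utility 19.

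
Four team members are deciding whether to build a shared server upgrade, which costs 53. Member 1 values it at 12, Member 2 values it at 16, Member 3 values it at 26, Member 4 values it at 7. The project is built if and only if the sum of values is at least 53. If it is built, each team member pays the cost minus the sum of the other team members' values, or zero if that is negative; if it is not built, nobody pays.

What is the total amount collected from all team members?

30

Total value 61 ≥ cost 53, so it is built.
Member 1: others sum to 49; max(0, 53 - 49) = 4.
Member 2: others sum to 45; max(0, 53 - 45) = 8.
Member 3: others sum to 35; max(0, 53 - 35) = 18.
Member 4: others sum to 54; max(0, 53 - 54) = 0.
Total collected = 4 + 8 + 18 + 0 = 30.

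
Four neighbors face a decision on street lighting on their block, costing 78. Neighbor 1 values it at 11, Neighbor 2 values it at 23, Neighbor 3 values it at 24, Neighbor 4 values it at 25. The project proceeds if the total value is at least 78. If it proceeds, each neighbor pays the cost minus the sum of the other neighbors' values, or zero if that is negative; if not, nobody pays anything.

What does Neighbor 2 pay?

Total value 83 ≥ cost 78, so the project is built.
The other neighbors' values sum to 60.
Cost minus that sum is 78 - 60 = 18.

18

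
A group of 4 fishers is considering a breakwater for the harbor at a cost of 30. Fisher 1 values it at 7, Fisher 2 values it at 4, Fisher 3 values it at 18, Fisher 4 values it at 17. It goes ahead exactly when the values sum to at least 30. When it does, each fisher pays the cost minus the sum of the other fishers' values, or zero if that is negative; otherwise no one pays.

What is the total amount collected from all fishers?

3

Total value 46 ≥ cost 30, so it is built.
Fisher 1: others sum to 39; max(0, 30 - 39) = 0.
Fisher 2: others sum to 42; max(0, 30 - 42) = 0.
Fisher 3: others sum to 28; max(0, 30 - 28) = 2.
Fisher 4: others sum to 29; max(0, 30 - 29) = 1.
Total collected = 0 + 0 + 2 + 1 = 3.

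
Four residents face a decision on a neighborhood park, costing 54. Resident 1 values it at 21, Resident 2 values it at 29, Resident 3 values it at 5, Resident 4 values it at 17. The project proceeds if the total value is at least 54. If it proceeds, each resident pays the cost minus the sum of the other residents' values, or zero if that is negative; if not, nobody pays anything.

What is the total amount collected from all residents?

Total value 72 ≥ cost 54, so it is built.
Resident 1: others sum to 51; max(0, 54 - 51) = 3.
Resident 2: others sum to 43; max(0, 54 - 43) = 11.
Resident 3: others sum to 67; max(0, 54 - 67) = 0.
Resident 4: others sum to 55; max(0, 54 - 55) = 0.
Total collected = 3 + 11 + 0 + 0 = 14.

14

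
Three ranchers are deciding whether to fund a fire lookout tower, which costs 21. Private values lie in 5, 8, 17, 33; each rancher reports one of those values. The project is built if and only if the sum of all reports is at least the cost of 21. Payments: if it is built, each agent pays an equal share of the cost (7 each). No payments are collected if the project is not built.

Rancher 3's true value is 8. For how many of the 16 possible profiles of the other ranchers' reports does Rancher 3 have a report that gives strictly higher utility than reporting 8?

1

Others report (5, 5): truth gives 0; report 17 gives 1 > 0. Violating.
Others report (5, 8): truth gives 1; no alternative beats it.
Others report (5, 17): truth gives 1; no alternative beats it.
(Checking all 16 profiles: 1 has a profitable deviation, 15 do not.)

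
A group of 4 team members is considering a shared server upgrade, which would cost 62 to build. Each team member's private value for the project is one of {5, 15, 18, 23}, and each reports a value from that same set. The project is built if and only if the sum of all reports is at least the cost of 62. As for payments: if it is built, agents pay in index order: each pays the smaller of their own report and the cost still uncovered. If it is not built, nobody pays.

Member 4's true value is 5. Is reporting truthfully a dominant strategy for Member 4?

Yes

Check each profile of the others' reports and compare truth against every alternative report.
Others report (15, 15, 18): truth gives 0, best alternative gives -9.
Others report (15, 18, 15): truth gives 0, best alternative gives -9.
Others report (18, 15, 15): truth gives 0, best alternative gives -9.
Others report (5, 23, 23): truth gives 0, best alternative gives -6.
Others report (15, 18, 18): truth gives 0, best alternative gives -6.
Others report (18, 15, 18): truth gives 0, best alternative gives -6.
(Remaining 58 profiles checked similarly; truth is weakly best in each.)
In every case the truthful report is at least as good as any alternative, so it is a dominant strategy.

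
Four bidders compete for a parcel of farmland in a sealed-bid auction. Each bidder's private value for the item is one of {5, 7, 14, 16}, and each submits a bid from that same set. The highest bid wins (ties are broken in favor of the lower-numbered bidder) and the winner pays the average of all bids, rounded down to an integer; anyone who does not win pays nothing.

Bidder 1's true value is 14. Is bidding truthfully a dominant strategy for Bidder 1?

Consider the case where Bidder 2 bids 5, Bidder 3 bids 5 and Bidder 4 bids 5.
Truthful bid 14: wins, pays 7, utility 14 - 7 = 7.
Bid 5 instead: wins, pays 5, utility 14 - 5 = 9.
Since 9 > 7, bidding 5 is strictly better here, so truthful bidding is not dominant.

No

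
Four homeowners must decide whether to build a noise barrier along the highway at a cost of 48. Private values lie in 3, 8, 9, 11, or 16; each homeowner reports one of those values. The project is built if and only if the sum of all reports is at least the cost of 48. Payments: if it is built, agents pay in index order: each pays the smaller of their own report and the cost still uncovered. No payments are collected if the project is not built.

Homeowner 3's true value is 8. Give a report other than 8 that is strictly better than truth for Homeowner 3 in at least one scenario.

3

Suppose Homeowner 1 reports 16, Homeowner 2 reports 16 and Homeowner 4 reports 16.
Report 8: project built, pays 8, utility 8 - 8 = 0.
Report 3: project built, pays 3, utility 8 - 3 = 5.
So reporting 3 beats truth here (5 > 0).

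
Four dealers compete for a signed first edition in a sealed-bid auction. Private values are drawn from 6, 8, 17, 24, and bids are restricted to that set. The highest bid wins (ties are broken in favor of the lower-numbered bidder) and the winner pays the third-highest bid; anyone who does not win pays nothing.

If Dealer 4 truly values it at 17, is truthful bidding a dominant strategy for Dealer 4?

Consider the case where Dealer 1 bids 6, Dealer 2 bids 6 and Dealer 3 bids 17.
Truthful bid 17: loses, pays 0, utility 0.
Bid 24 instead: wins, pays 6, utility 17 - 6 = 11.
Since 11 > 0, bidding 24 is strictly better here, so truthful bidding is not dominant.

No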